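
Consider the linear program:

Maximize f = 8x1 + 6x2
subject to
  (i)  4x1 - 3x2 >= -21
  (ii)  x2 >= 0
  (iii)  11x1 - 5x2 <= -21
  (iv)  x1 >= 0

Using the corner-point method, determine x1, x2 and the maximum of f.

x1 = 42/13, x2 = 147/13, maximum f = 1218/13

Corner points and f = 8x1 + 6x2:
  (42/13, 147/13) → f = 1218/13
  (0, 7) → f = 42
  (0, 21/5) → f = 126/5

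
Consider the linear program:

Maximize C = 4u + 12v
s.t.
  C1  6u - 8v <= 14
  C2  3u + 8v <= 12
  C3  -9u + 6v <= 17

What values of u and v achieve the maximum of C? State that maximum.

u = -32/45, v = 53/30, maximum C = 826/45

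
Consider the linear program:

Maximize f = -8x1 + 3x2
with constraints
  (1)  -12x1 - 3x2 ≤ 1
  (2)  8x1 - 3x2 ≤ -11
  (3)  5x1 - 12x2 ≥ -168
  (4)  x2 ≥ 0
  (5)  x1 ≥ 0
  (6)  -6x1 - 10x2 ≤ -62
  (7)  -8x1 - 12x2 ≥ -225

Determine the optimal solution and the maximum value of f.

x1 = 0, x2 = 14, maximum f = 42

Vertices and f = -8x1 + 3x2:
  (38/49, 281/49) → f = 11
  (181/40, 236/15) → f = 11
  (0, 14) → f = 42
  (57/13, 823/52) → f = 645/52
  (0, 31/5) → f = 93/5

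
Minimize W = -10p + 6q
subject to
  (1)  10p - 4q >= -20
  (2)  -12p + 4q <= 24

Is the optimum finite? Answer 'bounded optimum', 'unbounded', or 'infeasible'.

From the feasible point (-2, 0), moving in the direction (-4, -12) keeps every constraint satisfied while W decreases without bound.

unbounded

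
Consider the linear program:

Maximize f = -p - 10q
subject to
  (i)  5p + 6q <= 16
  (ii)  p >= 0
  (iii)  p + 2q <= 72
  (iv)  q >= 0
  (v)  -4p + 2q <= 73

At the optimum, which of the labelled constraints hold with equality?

Vertices and f = -p - 10q:
  (0, 8/3) → f = -80/3
  (16/5, 0) → f = -16/5
  (0, 0) → f = 0

The maximum is at (0, 0). Substituting into each constraint, equality holds for (ii) and (iv); the remaining constraints have slack.

(ii) and (iv)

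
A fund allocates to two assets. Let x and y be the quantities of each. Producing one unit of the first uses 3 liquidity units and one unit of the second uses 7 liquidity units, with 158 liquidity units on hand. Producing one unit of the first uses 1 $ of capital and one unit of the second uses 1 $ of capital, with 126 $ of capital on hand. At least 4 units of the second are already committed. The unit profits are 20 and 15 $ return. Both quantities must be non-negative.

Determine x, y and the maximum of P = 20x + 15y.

Corner points and P = 20x + 15y:
  (0, 158/7) → P = 2370/7
  (0, 4) → P = 60
  (130/3, 4) → P = 2780/3

At the optimal vertex, 3x + 7y = 158 and y = 4.
Solving simultaneously gives x = 130/3, y = 4.

x = 130/3, y = 4, maximum P = 2780/3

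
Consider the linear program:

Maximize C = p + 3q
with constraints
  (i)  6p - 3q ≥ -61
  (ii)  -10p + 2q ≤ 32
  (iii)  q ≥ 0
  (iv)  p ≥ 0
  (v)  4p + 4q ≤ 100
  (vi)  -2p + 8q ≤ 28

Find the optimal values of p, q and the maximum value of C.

Corner points and C = p + 3q:
  (0, 0) → C = 0
  (25, 0) → C = 25
  (0, 7/2) → C = 21/2
  (86/5, 39/5) → C = 203/5

The optimum lies where 4p + 4q = 100 and -2p + 8q = 28.
Solving simultaneously gives p = 86/5, q = 39/5.

p = 86/5, q = 39/5, maximum C = 203/5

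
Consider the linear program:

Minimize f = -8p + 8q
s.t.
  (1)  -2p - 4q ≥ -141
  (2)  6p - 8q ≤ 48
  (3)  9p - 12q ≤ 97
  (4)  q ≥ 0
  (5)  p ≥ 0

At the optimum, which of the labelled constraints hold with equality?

Vertices and f = -8p + 8q:
  (33, 75/4) → f = -114
  (0, 141/4) → f = 282
  (8, 0) → f = -64
  (0, 0) → f = 0

The minimum is at (33, 75/4). Substituting into each constraint, equality holds for (1) and (2); the remaining constraints have slack.

(1) and (2)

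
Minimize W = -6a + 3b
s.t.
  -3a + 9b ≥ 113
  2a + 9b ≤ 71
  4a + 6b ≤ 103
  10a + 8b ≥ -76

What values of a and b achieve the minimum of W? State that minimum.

Feasible corners and W = -6a + 3b:
  (-42/5, 439/45) → W = 239/3
  (-794/57, 451/57) → W = 2039/19
  (-626/37, 431/37) → W = 5049/37

The optimum lies where -3a + 9b = 113 and 2a + 9b = 71.
Solving simultaneously gives a = -42/5, b = 439/45.

a = -42/5, b = 439/45, minimum W = 239/3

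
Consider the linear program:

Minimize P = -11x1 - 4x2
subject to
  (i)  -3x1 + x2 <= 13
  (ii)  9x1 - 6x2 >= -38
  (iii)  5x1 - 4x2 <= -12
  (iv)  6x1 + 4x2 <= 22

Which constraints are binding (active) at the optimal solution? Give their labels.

Feasible corners and P = -11x1 - 4x2:
  (-40/9, -1/3) → P = 452/9
  (-40/7, -29/7) → P = 556/7
  (-5/18, 71/12) → P = -371/18
  (10/11, 91/22) → P = -292/11

The minimum is at (10/11, 91/22). Substituting into each constraint, equality holds for (iii) and (iv); the remaining constraints have slack.

(iii) and (iv)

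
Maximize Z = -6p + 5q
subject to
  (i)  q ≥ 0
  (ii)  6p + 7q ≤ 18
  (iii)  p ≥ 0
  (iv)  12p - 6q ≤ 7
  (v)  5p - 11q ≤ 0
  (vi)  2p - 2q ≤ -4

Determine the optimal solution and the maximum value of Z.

Corner points and Z = -6p + 5q:
  (0, 18/7) → Z = 90/7
  (4/13, 30/13) → Z = 126/13
  (0, 2) → Z = 10

The binding constraints are 6p + 7q = 18 and p = 0.
Solving simultaneously gives p = 0, q = 18/7.

p = 0, q = 18/7, maximum Z = 90/7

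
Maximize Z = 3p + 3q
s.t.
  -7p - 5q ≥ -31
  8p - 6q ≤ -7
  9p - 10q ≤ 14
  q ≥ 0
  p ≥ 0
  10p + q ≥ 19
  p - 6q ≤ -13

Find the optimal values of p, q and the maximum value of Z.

Vertices and Z = 3p + 3q:
  (151/82, 297/82) → Z = 672/41
  (64/43, 177/43) → Z = 723/43
  (107/68, 111/34) → Z = 987/68

The optimum lies where -7p - 5q = -31 and 10p + q = 19.
Solving simultaneously gives p = 64/43, q = 177/43.

p = 64/43, q = 177/43, maximum Z = 723/43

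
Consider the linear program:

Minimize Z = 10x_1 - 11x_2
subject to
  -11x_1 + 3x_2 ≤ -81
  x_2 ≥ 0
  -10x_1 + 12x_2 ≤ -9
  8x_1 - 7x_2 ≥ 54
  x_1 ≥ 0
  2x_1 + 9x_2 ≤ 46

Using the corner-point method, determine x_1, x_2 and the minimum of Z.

Feasible corners and Z = 10x_1 - 11x_2:
  (81/11, 0) → Z = 810/11
  (405/53, 54/53) → Z = 3456/53
  (23, 0) → Z = 230
  (404/43, 130/43) → Z = 2610/43

The binding constraints are 8x_1 - 7x_2 = 54 and 2x_1 + 9x_2 = 46.
Solving simultaneously gives x_1 = 404/43, x_2 = 130/43.

x_1 = 404/43, x_2 = 130/43, minimum Z = 2610/43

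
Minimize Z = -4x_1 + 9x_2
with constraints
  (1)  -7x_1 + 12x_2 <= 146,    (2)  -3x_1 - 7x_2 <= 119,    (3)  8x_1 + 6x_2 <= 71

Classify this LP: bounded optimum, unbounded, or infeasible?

bounded optimum

Corner points and Z = -4x_1 + 9x_2:
  (-490/17, -79/17) → Z = 1249/17
  (-4/23, 555/46) → Z = 5027/46
  (1211/38, -1165/38) → Z = -15329/38
The feasible region has finitely many vertices and no improving ray; the minimum is -15329/38 at (1211/38, -1165/38).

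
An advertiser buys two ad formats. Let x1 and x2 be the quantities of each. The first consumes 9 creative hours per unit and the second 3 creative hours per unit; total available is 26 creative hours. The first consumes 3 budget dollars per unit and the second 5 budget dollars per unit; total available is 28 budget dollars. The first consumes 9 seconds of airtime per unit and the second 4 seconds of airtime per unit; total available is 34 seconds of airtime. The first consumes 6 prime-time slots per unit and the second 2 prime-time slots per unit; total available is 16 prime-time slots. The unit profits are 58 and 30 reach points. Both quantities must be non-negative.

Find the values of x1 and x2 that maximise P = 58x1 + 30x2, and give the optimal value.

x1 = 1, x2 = 5, maximum P = 208

Vertices and P = 58x1 + 30x2:
  (0, 0) → P = 0
  (0, 28/5) → P = 168
  (8/3, 0) → P = 464/3
  (1, 5) → P = 208

At the optimal vertex, 3x1 + 5x2 = 28 and 6x1 + 2x2 = 16.
Solving simultaneously gives x1 = 1, x2 = 5.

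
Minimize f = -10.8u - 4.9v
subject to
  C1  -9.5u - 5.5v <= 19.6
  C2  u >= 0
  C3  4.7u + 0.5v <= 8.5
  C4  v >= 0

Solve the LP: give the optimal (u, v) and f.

u = 0, v = 17, minimum f = -83.3

Feasible corners and f = -10.8u - 4.9v:
  (0, 17) → f = -833/10
  (0, 0) → f = 0
  (85/47, 0) → f = -918/47

The binding constraints are u = 0 and 4.7u + 0.5v = 8.5.
Solving simultaneously gives u = 0, v = 17.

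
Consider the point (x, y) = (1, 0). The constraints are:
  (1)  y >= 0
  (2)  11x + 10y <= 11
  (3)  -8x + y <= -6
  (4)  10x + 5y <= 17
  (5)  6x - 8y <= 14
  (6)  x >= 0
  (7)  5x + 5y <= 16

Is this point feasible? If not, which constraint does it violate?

(1): 0 ≥ 0 ✓
(2): 11 ≤ 11 ✓
(3): -8 ≤ -6 ✓
(4): 10 ≤ 17 ✓
(5): 6 ≤ 14 ✓
(6): 1 ≥ 0 ✓
(7): 5 ≤ 16 ✓

feasible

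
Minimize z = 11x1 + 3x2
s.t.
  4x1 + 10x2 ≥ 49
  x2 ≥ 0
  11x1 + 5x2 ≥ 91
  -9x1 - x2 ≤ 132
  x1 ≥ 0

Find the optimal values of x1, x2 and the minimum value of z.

Extreme points and z = 11x1 + 3x2:
  (49/4, 0) → z = 539/4
  (133/18, 35/18) → z = 784/9
  (0, 91/5) → z = 273/5
The feasible region is unbounded (it extends along (0, 1), (1, 0)), but z strictly increases along every unbounded feasible direction, so there is no improving ray and the minimum is attained at a vertex.

x1 = 0, x2 = 91/5, minimum z = 273/5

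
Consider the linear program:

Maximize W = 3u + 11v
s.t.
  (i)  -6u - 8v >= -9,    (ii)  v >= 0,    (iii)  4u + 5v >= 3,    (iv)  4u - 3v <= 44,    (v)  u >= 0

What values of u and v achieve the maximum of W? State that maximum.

Corner points and W = 3u + 11v:
  (3/2, 0) → W = 9/2
  (0, 9/8) → W = 99/8
  (3/4, 0) → W = 9/4
  (0, 3/5) → W = 33/5

u = 0, v = 9/8, maximum W = 99/8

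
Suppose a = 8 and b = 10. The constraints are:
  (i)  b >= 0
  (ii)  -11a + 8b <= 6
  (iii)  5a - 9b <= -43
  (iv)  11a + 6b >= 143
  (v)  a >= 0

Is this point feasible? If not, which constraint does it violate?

(i): 10 ≥ 0 ✓
(ii): -8 ≤ 6 ✓
(iii): -50 ≤ -43 ✓
(iv): 148 ≥ 143 ✓
(v): 8 ≥ 0 ✓

feasible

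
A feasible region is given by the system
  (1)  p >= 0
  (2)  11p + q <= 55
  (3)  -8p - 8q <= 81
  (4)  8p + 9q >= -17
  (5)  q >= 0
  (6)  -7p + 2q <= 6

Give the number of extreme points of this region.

4

Intersecting each pair of boundary lines and keeping only the points that satisfy every inequality leaves:
  (0, 0)
  (0, 3)
  (5, 0)
  (104/29, 451/29)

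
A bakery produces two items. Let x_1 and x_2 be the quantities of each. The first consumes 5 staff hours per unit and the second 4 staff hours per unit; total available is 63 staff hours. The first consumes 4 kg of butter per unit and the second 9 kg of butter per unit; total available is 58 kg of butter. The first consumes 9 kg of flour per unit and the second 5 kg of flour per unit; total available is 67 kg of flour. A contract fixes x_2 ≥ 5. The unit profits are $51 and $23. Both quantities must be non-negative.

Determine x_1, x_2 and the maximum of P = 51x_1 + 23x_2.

Vertices and P = 51x_1 + 23x_2:
  (0, 58/9) → P = 1334/9
  (0, 5) → P = 115
  (13/4, 5) → P = 1123/4

The binding constraints are 4x_1 + 9x_2 = 58 and x_2 = 5.
Solving simultaneously gives x_1 = 13/4, x_2 = 5.

x_1 = 13/4, x_2 = 5, maximum P = 1123/4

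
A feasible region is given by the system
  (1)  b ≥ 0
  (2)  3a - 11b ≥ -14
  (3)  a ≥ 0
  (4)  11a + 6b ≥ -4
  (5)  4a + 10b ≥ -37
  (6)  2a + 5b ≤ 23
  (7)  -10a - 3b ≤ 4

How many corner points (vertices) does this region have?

Of the 20 pairwise boundary intersections, those satisfying every inequality are:
  (0, 0)
  (23/2, 0)
  (0, 14/11)
  (183/37, 97/37)

4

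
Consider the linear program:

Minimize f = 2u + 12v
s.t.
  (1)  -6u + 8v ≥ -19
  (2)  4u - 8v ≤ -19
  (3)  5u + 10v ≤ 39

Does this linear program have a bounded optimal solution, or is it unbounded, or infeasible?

unbounded

From the feasible point (61/40, 251/80), moving in the direction (-8, -4) keeps every constraint satisfied while f decreases without bound.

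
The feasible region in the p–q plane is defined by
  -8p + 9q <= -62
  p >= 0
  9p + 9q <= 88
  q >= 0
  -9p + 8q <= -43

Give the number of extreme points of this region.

3

Pairwise boundary intersections that survive every other constraint:
  (150/17, 146/153)
  (31/4, 0)
  (88/9, 0)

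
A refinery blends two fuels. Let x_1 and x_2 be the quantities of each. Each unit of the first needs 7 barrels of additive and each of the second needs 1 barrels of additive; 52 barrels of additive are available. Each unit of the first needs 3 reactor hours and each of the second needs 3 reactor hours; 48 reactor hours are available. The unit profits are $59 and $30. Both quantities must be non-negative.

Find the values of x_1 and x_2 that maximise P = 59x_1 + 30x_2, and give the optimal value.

x_1 = 6, x_2 = 10, maximum P = 654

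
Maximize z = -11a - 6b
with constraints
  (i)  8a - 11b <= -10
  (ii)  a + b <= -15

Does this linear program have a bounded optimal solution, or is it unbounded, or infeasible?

From the feasible point (-175/19, -110/19), moving in the direction (-1, 1) keeps every constraint satisfied while z increases without bound.

unbounded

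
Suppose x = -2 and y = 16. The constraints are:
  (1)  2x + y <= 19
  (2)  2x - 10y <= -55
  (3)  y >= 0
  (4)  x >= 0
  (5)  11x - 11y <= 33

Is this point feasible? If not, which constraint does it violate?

Constraint (4): x = -2, which is not ≥ 0. All other constraints are satisfied.

not feasible — violates (4)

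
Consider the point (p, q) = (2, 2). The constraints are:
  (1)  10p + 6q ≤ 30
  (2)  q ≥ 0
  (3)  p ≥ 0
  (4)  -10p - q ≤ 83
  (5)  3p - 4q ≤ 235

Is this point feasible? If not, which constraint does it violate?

Constraint (1): 10p + 6q = 32, which is not ≤ 30. All other constraints are satisfied.

not feasible — violates (1)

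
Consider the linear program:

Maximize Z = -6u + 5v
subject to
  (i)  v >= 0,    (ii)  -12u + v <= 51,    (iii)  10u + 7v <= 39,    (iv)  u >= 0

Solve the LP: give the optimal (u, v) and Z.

Extreme points and Z = -6u + 5v:
  (39/10, 0) → Z = -117/5
  (0, 0) → Z = 0
  (0, 39/7) → Z = 195/7

u = 0, v = 39/7, maximum Z = 195/7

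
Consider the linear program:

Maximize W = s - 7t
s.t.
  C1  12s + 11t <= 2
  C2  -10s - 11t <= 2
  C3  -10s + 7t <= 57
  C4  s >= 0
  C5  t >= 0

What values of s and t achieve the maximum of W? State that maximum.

s = 1/6, t = 0, maximum W = 1/6

Extreme points and W = s - 7t:
  (0, 2/11) → W = -14/11
  (1/6, 0) → W = 1/6
  (0, 0) → W = 0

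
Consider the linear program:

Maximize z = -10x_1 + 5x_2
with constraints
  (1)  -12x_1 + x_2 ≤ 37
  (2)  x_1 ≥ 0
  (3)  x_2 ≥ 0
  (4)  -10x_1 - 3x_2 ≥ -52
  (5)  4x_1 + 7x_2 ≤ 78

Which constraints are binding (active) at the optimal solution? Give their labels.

Feasible corners and z = -10x_1 + 5x_2:
  (0, 0) → z = 0
  (0, 78/7) → z = 390/7
  (26/5, 0) → z = -52
  (65/29, 286/29) → z = 780/29

The maximum is at (0, 78/7). Substituting into each constraint, equality holds for (2) and (5); the remaining constraints have slack.

(2) and (5)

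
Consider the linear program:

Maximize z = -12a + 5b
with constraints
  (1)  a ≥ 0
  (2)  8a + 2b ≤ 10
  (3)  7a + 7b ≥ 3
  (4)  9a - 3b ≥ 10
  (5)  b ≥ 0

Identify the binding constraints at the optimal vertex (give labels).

Extreme points and z = -12a + 5b:
  (25/21, 5/21) → z = -275/21
  (5/4, 0) → z = -15
  (10/9, 0) → z = -40/3

The maximum is at (25/21, 5/21). Substituting into each constraint, equality holds for (2) and (4); the remaining constraints have slack.

(2) and (4)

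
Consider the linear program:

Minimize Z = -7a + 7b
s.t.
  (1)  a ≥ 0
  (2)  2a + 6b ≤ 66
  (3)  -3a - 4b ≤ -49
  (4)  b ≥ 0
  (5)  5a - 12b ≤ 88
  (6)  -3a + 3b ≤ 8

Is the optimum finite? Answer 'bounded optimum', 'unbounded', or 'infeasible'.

bounded optimum

Corner points and Z = -7a + 7b:
  (220/9, 77/27) → Z = -4081/27
  (25/4, 107/12) → Z = 56/3
  (49/3, 0) → Z = -343/3
  (115/21, 57/7) → Z = 56/3
  (88/5, 0) → Z = -616/5
The feasible region has finitely many vertices and no improving ray; the minimum is -4081/27 at (220/9, 77/27).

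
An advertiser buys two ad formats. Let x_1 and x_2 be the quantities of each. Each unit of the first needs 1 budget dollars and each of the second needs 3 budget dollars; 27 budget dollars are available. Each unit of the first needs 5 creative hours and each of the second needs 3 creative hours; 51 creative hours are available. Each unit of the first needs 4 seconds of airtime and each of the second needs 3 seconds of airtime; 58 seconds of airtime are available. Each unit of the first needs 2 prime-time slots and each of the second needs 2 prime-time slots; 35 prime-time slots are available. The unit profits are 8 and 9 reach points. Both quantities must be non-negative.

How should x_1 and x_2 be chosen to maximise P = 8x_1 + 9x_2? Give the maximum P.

x_1 = 6, x_2 = 7, maximum P = 111

Vertices and P = 8x_1 + 9x_2:
  (0, 0) → P = 0
  (0, 9) → P = 81
  (51/5, 0) → P = 408/5
  (6, 7) → P = 111

At the optimal vertex, x_1 + 3x_2 = 27 and 5x_1 + 3x_2 = 51.
Solving simultaneously gives x_1 = 6, x_2 = 7.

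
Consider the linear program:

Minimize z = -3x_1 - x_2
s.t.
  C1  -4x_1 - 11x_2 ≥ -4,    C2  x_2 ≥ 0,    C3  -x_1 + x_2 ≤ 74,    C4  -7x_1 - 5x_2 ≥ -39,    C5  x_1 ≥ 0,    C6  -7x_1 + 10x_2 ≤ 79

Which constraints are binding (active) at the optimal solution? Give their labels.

C1 and C2

Extreme points and z = -3x_1 - x_2:
  (1, 0) → z = -3
  (0, 4/11) → z = -4/11
  (0, 0) → z = 0

The minimum is at (1, 0). Substituting into each constraint, equality holds for C1 and C2; the remaining constraints have slack.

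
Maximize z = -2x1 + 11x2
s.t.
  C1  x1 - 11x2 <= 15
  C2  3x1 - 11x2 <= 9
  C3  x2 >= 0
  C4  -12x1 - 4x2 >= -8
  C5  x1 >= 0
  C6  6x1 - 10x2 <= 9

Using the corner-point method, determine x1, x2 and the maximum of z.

Feasible corners and z = -2x1 + 11x2:
  (2/3, 0) → z = -4/3
  (0, 0) → z = 0
  (0, 2) → z = 22

x1 = 0, x2 = 2, maximum z = 22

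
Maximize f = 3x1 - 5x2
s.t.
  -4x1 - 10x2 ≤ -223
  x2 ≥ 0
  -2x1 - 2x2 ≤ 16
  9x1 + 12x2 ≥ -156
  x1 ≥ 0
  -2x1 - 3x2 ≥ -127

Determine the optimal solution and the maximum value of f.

Corner points and f = 3x1 - 5x2:
  (223/4, 0) → f = 669/4
  (0, 223/10) → f = -223/2
  (127/2, 0) → f = 381/2
  (0, 127/3) → f = -635/3

At the optimal vertex, x2 = 0 and -2x1 - 3x2 = -127.
Solving simultaneously gives x1 = 127/2, x2 = 0.

x1 = 127/2, x2 = 0, maximum f = 381/2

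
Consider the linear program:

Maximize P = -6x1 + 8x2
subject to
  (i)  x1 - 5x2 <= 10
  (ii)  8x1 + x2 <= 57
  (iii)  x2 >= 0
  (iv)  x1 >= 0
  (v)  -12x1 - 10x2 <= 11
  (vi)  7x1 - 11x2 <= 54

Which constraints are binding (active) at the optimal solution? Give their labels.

(ii) and (iv)

Corner points and P = -6x1 + 8x2:
  (57/8, 0) → P = -171/4
  (0, 57) → P = 456
  (0, 0) → P = 0

The maximum is at (0, 57). Substituting into each constraint, equality holds for (ii) and (iv); the remaining constraints have slack.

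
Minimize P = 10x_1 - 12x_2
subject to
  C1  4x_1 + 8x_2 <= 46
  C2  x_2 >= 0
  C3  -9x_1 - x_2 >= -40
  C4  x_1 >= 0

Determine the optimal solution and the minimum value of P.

x_1 = 0, x_2 = 23/4, minimum P = -69

Extreme points and P = 10x_1 - 12x_2:
  (137/34, 127/34) → P = -77/17
  (0, 23/4) → P = -69
  (40/9, 0) → P = 400/9
  (0, 0) → P = 0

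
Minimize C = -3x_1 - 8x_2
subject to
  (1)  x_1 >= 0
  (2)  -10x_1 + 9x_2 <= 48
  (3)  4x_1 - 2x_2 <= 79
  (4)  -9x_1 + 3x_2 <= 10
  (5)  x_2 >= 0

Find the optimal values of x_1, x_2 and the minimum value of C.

x_1 = 807/16, x_2 = 491/8, minimum C = -10277/16

Extreme points and C = -3x_1 - 8x_2:
  (0, 10/3) → C = -80/3
  (0, 0) → C = 0
  (807/16, 491/8) → C = -10277/16
  (18/17, 332/51) → C = -2818/51
  (79/4, 0) → C = -237/4

The optimum lies where -10x_1 + 9x_2 = 48 and 4x_1 - 2x_2 = 79.
Solving simultaneously gives x_1 = 807/16, x_2 = 491/8.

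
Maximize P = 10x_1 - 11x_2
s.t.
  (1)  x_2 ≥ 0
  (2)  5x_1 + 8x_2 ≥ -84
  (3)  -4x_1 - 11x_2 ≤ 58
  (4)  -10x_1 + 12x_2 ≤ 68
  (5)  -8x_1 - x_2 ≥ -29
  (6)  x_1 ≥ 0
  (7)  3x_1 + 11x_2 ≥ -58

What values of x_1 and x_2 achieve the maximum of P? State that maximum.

Vertices and P = 10x_1 - 11x_2:
  (29/8, 0) → P = 145/4
  (0, 0) → P = 0
  (140/53, 417/53) → P = -3187/53
  (0, 17/3) → P = -187/3

At the optimal vertex, x_2 = 0 and -8x_1 - x_2 = -29.
Solving simultaneously gives x_1 = 29/8, x_2 = 0.

x_1 = 29/8, x_2 = 0, maximum P = 145/4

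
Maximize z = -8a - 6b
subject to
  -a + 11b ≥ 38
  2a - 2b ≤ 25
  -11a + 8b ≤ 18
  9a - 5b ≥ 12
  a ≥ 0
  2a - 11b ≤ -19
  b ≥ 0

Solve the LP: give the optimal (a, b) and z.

Vertices and z = -8a - 6b:
  (351/20, 101/20) → z = -1707/10
  (161/47, 177/47) → z = -50
  (186/17, 294/17) → z = -3252/17
The feasible region is unbounded (it extends along (1, 1), (8, 11)), but z strictly decreases along every unbounded feasible direction, so there is no improving ray and the maximum is attained at a vertex.

The binding constraints are -a + 11b = 38 and 9a - 5b = 12.
Solving simultaneously gives a = 161/47, b = 177/47.

a = 161/47, b = 177/47, maximum z = -50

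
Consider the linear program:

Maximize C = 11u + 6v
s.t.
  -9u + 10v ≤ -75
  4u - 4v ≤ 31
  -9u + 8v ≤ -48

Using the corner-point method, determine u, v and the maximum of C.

Corner points and C = 11u + 6v:
  (5/2, -21/4) → C = -4
  (-20/3, -27/2) → C = -463/3
  (-14, -87/4) → C = -569/2

The optimum lies where -9u + 10v = -75 and 4u - 4v = 31.
Solving simultaneously gives u = 5/2, v = -21/4.

u = 5/2, v = -21/4, maximum C = -4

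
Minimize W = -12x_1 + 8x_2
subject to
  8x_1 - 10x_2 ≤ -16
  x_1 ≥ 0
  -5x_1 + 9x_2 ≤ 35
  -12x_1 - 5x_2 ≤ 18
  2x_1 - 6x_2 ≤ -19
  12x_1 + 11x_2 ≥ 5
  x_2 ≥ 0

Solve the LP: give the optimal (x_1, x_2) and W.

Vertices and W = -12x_1 + 8x_2:
  (103/11, 100/11) → W = -436/11
  (47/14, 30/7) → W = -6
  (0, 35/9) → W = 280/9
  (0, 19/6) → W = 76/3

The optimum lies where 8x_1 - 10x_2 = -16 and -5x_1 + 9x_2 = 35.
Solving simultaneously gives x_1 = 103/11, x_2 = 100/11.

x_1 = 103/11, x_2 = 100/11, minimum W = -436/11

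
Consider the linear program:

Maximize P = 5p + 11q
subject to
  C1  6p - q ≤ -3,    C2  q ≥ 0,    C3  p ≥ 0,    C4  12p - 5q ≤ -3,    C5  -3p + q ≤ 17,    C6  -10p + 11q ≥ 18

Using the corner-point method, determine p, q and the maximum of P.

p = 14/3, q = 31, maximum P = 1093/3

Vertices and P = 5p + 11q:
  (0, 3) → P = 33
  (14/3, 31) → P = 1093/3
  (0, 17) → P = 187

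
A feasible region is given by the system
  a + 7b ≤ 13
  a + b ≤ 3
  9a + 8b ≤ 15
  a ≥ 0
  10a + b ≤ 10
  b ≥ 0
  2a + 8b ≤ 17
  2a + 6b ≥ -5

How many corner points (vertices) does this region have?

5

Pairwise boundary intersections that survive every other constraint:
  (1/55, 102/55)
  (0, 13/7)
  (65/71, 60/71)
  (0, 0)
  (1, 0)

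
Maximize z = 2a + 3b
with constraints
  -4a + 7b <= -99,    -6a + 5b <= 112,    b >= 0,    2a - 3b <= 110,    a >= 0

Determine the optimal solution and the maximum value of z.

The optimum lies where -4a + 7b = -99 and 2a - 3b = 110.
Solving simultaneously gives a = 473/2, b = 121.

a = 473/2, b = 121, maximum z = 836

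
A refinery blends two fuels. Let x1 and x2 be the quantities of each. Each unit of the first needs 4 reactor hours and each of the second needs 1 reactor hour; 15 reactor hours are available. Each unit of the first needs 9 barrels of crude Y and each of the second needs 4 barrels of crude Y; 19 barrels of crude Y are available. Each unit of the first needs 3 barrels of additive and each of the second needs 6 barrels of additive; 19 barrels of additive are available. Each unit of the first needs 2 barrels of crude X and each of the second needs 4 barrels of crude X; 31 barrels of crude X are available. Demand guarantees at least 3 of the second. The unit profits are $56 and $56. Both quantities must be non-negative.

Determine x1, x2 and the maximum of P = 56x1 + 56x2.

Feasible corners and P = 56x1 + 56x2:
  (0, 19/6) → P = 532/3
  (0, 3) → P = 168
  (1/3, 3) → P = 560/3

The optimum lies where 3x1 + 6x2 = 19 and x2 = 3.
Solving simultaneously gives x1 = 1/3, x2 = 3.

x1 = 1/3, x2 = 3, maximum P = 560/3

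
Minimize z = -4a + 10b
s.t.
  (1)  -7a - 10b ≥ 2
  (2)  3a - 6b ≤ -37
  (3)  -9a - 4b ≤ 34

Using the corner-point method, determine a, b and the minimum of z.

a = -16/3, b = 7/2, minimum z = 169/3

Extreme points and z = -4a + 10b:
  (-191/36, 253/72) → z = 2029/36
  (-166/31, 110/31) → z = 1764/31
  (-16/3, 7/2) → z = 169/3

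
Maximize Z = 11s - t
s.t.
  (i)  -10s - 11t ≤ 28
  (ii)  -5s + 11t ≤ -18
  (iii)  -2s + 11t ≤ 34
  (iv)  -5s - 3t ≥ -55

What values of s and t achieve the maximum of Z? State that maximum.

s = 689/25, t = -138/5, maximum Z = 8269/25

Vertices and Z = 11s - t:
  (-2/3, -64/33) → Z = -178/33
  (689/25, -138/5) → Z = 8269/25
  (659/70, 37/14) → Z = 3532/35

The binding constraints are -10s - 11t = 28 and -5s - 3t = -55.
Solving simultaneously gives s = 689/25, t = -138/5.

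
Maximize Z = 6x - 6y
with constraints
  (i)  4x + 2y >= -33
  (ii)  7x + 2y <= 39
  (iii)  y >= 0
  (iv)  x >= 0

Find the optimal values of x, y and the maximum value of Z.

x = 39/7, y = 0, maximum Z = 234/7

Vertices and Z = 6x - 6y:
  (39/7, 0) → Z = 234/7
  (0, 39/2) → Z = -117
  (0, 0) → Z = 0

The optimum lies where 7x + 2y = 39 and y = 0.
Solving simultaneously gives x = 39/7, y = 0.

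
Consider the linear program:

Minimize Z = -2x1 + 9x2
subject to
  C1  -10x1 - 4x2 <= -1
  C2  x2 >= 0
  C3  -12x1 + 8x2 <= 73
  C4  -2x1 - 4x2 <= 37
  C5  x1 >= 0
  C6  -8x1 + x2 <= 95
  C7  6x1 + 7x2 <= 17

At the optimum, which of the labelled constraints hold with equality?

Feasible corners and Z = -2x1 + 9x2:
  (1/10, 0) → Z = -1/5
  (0, 1/4) → Z = 9/4
  (17/6, 0) → Z = -17/3
  (0, 17/7) → Z = 153/7

The minimum is at (17/6, 0). Substituting into each constraint, equality holds for C2 and C7; the remaining constraints have slack.

C2 and C7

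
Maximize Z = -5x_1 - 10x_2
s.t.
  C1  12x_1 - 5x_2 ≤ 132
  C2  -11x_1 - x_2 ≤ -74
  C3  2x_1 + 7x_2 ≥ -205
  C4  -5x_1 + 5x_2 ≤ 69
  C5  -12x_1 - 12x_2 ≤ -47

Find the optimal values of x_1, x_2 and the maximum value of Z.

x_1 = 107/12, x_2 = -5, maximum Z = 65/12

Corner points and Z = -5x_1 - 10x_2:
  (201/7, 1488/35) → Z = -3981/7
  (107/12, -5) → Z = 65/12
  (301/60, 1129/60) → Z = -853/4
  (841/120, -371/120) → Z = -33/8

The binding constraints are 12x_1 - 5x_2 = 132 and -12x_1 - 12x_2 = -47.
Solving simultaneously gives x_1 = 107/12, x_2 = -5.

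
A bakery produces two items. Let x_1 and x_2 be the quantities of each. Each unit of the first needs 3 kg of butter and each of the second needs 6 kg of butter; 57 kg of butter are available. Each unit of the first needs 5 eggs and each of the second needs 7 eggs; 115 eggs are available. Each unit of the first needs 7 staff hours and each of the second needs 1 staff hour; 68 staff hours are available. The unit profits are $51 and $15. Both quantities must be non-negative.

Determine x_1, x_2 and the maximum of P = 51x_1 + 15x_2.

x_1 = 9, x_2 = 5, maximum P = 534

Feasible corners and P = 51x_1 + 15x_2:
  (0, 0) → P = 0
  (0, 19/2) → P = 285/2
  (68/7, 0) → P = 3468/7
  (9, 5) → P = 534

The binding constraints are 3x_1 + 6x_2 = 57 and 7x_1 + x_2 = 68.
Solving simultaneously gives x_1 = 9, x_2 = 5.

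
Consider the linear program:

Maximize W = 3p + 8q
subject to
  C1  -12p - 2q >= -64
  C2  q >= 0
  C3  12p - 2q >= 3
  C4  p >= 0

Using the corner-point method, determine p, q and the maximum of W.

p = 67/24, q = 61/4, maximum W = 1043/8

Feasible corners and W = 3p + 8q:
  (16/3, 0) → W = 16
  (67/24, 61/4) → W = 1043/8
  (1/4, 0) → W = 3/4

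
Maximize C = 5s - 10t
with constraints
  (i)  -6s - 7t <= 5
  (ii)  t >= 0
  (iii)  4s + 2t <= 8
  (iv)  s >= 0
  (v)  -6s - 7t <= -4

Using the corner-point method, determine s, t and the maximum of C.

s = 2, t = 0, maximum C = 10

Extreme points and C = 5s - 10t:
  (2, 0) → C = 10
  (2/3, 0) → C = 10/3
  (0, 4) → C = -40
  (0, 4/7) → C = -40/7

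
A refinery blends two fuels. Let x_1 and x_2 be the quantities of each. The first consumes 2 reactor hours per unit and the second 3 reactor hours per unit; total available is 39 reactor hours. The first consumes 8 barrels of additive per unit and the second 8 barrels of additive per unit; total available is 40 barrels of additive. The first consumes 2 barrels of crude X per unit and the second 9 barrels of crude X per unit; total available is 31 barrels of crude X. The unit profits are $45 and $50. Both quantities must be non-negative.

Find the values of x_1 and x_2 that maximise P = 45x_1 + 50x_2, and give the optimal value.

x_1 = 2, x_2 = 3, maximum P = 240

Corner points and P = 45x_1 + 50x_2:
  (0, 0) → P = 0
  (0, 31/9) → P = 1550/9
  (5, 0) → P = 225
  (2, 3) → P = 240

The optimum lies where 8x_1 + 8x_2 = 40 and 2x_1 + 9x_2 = 31.
Solving simultaneously gives x_1 = 2, x_2 = 3.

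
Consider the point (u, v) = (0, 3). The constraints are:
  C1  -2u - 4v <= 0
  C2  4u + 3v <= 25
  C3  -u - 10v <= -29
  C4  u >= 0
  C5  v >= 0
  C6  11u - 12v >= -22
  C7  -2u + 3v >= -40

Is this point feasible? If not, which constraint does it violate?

Constraint C6: 11u - 12v = -36, which is not ≥ -22. All other constraints are satisfied.

not feasible — violates C6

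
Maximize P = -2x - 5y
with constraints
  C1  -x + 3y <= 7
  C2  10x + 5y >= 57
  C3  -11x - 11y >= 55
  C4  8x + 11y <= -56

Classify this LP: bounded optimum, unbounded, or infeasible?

unbounded

From the feasible point (82/5, -107/5), moving in the direction (5, -10) keeps every constraint satisfied while P increases without bound.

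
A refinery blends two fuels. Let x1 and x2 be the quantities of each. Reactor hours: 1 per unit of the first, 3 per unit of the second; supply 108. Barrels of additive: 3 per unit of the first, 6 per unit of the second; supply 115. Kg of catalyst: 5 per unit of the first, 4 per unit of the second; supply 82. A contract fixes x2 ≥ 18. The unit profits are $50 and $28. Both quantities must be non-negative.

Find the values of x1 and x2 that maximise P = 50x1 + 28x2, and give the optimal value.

x1 = 2, x2 = 18, maximum P = 604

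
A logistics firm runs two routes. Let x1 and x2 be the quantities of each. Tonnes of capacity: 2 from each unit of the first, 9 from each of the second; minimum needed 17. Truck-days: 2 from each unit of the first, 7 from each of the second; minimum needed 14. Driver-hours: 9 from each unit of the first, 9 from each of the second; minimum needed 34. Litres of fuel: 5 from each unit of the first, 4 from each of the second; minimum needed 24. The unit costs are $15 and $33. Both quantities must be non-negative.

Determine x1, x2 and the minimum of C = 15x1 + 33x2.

The feasible region is unbounded (it extends along (0, 1), (1, 0)), but C strictly increases along every unbounded feasible direction, so there is no improving ray and the minimum is attained at a vertex.

x1 = 4, x2 = 1, minimum C = 93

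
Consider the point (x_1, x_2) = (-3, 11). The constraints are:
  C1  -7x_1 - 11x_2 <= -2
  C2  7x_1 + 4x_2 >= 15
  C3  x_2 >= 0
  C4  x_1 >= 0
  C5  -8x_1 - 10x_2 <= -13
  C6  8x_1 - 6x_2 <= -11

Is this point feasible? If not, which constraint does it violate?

not feasible — violates C4

Constraint C4: x_1 = -3, which is not ≥ 0. All other constraints are satisfied.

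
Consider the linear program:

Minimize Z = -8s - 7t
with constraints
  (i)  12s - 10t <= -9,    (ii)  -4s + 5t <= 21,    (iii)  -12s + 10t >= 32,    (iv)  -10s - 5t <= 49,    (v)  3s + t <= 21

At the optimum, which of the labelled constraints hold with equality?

(ii) and (iii)

Feasible corners and Z = -8s - 7t:
  (5/2, 31/5) → Z = -317/5
  (-5, 1/5) → Z = 193/5
  (-65/16, -67/40) → Z = 1769/40

The minimum is at (5/2, 31/5). Substituting into each constraint, equality holds for (ii) and (iii); the remaining constraints have slack.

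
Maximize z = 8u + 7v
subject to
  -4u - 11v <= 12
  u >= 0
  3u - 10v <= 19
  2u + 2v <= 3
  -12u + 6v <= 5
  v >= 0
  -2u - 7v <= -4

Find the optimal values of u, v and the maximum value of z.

Feasible corners and z = 8u + 7v:
  (0, 5/6) → z = 35/6
  (0, 4/7) → z = 4
  (2/9, 23/18) → z = 193/18
  (13/10, 1/5) → z = 59/5

u = 13/10, v = 1/5, maximum z = 59/5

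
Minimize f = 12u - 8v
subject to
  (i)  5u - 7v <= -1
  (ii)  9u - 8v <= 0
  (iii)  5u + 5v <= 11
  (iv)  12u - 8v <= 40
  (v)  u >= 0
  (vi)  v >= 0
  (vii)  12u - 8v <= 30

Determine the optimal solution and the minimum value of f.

Vertices and f = 12u - 8v:
  (8/23, 9/23) → f = 24/23
  (0, 1/7) → f = -8/7
  (88/85, 99/85) → f = 264/85
  (0, 11/5) → f = -88/5

The binding constraints are 5u + 5v = 11 and u = 0.
Solving simultaneously gives u = 0, v = 11/5.

u = 0, v = 11/5, minimum f = -88/5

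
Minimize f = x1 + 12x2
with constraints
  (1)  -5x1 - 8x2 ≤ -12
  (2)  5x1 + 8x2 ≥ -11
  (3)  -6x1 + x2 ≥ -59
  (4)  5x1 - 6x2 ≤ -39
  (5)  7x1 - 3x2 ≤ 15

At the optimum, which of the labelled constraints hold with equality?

(1) and (4)

Extreme points and f = x1 + 12x2:
  (-24/7, 51/14) → f = 282/7
  (162/11, 323/11) → f = 4038/11
  (23/3, 116/9) → f = 487/3
The feasible region is unbounded (it extends along (-8, 5), (1, 6)), but f strictly increases along every unbounded feasible direction, so there is no improving ray and the minimum is attained at a vertex.

The minimum is at (-24/7, 51/14). Substituting into each constraint, equality holds for (1) and (4); the remaining constraints have slack.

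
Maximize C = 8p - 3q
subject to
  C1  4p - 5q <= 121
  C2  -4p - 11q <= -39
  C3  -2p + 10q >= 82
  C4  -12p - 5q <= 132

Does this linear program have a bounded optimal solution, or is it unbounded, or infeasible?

From the feasible point (54, 19), moving in the direction (5, 4) keeps every constraint satisfied while C increases without bound.

unbounded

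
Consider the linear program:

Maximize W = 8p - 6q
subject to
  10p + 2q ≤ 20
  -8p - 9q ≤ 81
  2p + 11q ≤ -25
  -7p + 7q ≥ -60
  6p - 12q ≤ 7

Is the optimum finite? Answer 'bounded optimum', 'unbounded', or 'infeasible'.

bounded optimum

Feasible corners and W = 8p - 6q:
  (-333/35, -19/35) → W = -510/7
  (-303/50, -271/75) → W = -134/5
  (-223/90, -82/45) → W = -80/9
The feasible region has finitely many vertices and no improving ray; the maximum is -80/9 at (-223/90, -82/45).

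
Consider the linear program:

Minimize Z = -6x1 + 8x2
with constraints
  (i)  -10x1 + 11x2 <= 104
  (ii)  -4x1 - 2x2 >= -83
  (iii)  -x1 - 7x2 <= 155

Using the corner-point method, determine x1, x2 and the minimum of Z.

x1 = 891/26, x2 = -703/26, minimum Z = -5485/13

Corner points and Z = -6x1 + 8x2:
  (705/64, 623/32) → Z = 2869/32
  (-811/27, -482/27) → Z = 1010/27
  (891/26, -703/26) → Z = -5485/13

The binding constraints are -4x1 - 2x2 = -83 and -x1 - 7x2 = 155.
Solving simultaneously gives x1 = 891/26, x2 = -703/26.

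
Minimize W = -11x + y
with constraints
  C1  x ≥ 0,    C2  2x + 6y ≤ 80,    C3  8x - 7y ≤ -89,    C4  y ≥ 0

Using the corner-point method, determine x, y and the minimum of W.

x = 13/31, y = 409/31, minimum W = 266/31

Vertices and W = -11x + y:
  (0, 40/3) → W = 40/3
  (0, 89/7) → W = 89/7
  (13/31, 409/31) → W = 266/31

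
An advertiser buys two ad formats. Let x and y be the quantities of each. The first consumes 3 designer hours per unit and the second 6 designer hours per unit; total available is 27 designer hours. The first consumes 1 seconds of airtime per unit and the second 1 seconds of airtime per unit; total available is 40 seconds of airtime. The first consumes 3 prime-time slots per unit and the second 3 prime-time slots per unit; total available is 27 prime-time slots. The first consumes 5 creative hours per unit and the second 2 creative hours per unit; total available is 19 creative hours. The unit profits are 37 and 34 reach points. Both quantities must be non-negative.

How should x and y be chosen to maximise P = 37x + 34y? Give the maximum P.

x = 5/2, y = 13/4, maximum P = 203

At the optimal vertex, 3x + 6y = 27 and 5x + 2y = 19.
Solving simultaneously gives x = 5/2, y = 13/4.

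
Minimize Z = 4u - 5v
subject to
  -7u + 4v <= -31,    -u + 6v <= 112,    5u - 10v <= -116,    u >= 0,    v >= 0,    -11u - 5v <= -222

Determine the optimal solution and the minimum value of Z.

u = 317/19, v = 815/38, minimum Z = -81/2

Corner points and Z = 4u - 5v:
  (317/19, 815/38) → Z = -81/2
  (387/25, 967/50) → Z = -1739/50
  (106/5, 111/5) → Z = -131/5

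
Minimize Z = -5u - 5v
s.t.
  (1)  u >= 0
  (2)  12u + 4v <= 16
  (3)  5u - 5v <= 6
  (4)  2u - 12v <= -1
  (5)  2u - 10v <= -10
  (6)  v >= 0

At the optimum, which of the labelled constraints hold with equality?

(1) and (2)

Extreme points and Z = -5u - 5v:
  (0, 4) → Z = -20
  (0, 1) → Z = -5
  (15/16, 19/16) → Z = -85/8

The minimum is at (0, 4). Substituting into each constraint, equality holds for (1) and (2); the remaining constraints have slack.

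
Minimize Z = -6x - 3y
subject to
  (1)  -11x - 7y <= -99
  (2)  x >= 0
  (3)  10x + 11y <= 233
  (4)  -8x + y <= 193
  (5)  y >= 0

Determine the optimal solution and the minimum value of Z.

Vertices and Z = -6x - 3y:
  (0, 99/7) → Z = -297/7
  (9, 0) → Z = -54
  (0, 233/11) → Z = -699/11
  (233/10, 0) → Z = -699/5

At the optimal vertex, 10x + 11y = 233 and y = 0.
Solving simultaneously gives x = 233/10, y = 0.

x = 233/10, y = 0, minimum Z = -699/5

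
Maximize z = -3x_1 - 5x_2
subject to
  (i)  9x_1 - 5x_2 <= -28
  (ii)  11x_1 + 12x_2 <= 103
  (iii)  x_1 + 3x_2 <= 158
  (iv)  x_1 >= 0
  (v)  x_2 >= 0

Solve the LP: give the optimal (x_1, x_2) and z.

x_1 = 0, x_2 = 28/5, maximum z = -28

Feasible corners and z = -3x_1 - 5x_2:
  (179/163, 1235/163) → z = -6712/163
  (0, 28/5) → z = -28
  (0, 103/12) → z = -515/12

The binding constraints are 9x_1 - 5x_2 = -28 and x_1 = 0.
Solving simultaneously gives x_1 = 0, x_2 = 28/5.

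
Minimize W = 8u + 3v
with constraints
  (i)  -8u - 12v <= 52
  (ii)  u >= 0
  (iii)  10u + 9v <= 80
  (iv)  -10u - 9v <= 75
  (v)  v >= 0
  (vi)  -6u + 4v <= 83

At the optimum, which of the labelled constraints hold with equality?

(ii) and (v)

Corner points and W = 8u + 3v:
  (0, 80/9) → W = 80/3
  (0, 0) → W = 0
  (8, 0) → W = 64

The minimum is at (0, 0). Substituting into each constraint, equality holds for (ii) and (v); the remaining constraints have slack.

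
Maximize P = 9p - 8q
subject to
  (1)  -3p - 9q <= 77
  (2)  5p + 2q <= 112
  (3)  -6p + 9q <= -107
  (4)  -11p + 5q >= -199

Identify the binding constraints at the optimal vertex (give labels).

Vertices and P = 9p - 8q:
  (10/3, -29/3) → P = 322/3
  (37/3, -38/3) → P = 637/3
  (1256/69, 17/69) → P = 11168/69

The maximum is at (37/3, -38/3). Substituting into each constraint, equality holds for (1) and (4); the remaining constraints have slack.

(1) and (4)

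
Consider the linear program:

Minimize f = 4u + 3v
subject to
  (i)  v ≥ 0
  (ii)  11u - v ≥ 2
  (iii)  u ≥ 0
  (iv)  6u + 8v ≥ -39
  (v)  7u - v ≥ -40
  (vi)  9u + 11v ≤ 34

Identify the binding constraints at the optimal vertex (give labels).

(i) and (ii)

Corner points and f = 4u + 3v:
  (2/11, 0) → f = 8/11
  (34/9, 0) → f = 136/9
  (28/65, 178/65) → f = 646/65

The minimum is at (2/11, 0). Substituting into each constraint, equality holds for (i) and (ii); the remaining constraints have slack.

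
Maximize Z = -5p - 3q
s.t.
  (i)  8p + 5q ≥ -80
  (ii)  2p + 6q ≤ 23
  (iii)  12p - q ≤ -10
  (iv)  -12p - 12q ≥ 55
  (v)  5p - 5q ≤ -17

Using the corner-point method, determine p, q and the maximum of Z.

p = -595/38, q = 172/19, maximum Z = 1943/38

Vertices and Z = -5p - 3q:
  (-595/38, 172/19) → Z = 1943/38
  (-97/13, -264/65) → Z = 3217/65
  (-101/8, 193/24) → Z = 39
  (-479/120, -71/120) → Z = 326/15

At the optimal vertex, 8p + 5q = -80 and 2p + 6q = 23.
Solving simultaneously gives p = -595/38, q = 172/19.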